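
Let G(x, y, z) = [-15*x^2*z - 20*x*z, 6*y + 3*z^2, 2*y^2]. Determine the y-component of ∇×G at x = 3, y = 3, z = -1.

-195

(∇×G)_2 = ∂G₁/∂z − ∂G₃/∂x
= -15*x^2 - 20*x − (0)
= -15*x^2 - 20*x
At (3, 3, -1): -195.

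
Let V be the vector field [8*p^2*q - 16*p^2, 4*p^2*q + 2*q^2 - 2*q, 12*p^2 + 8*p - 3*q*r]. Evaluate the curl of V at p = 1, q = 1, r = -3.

(9, -32, 0)

(∇×V)₁ = ∂V₃/∂q − ∂V₂/∂r = -3*r
(∇×V)₂ = ∂V₁/∂r − ∂V₃/∂p = -24*p - 8
(∇×V)₃ = ∂V₂/∂p − ∂V₁/∂q = -8*p^2 + 8*p*q
∇×V = (-3*r, -24*p - 8, -8*p^2 + 8*p*q)
At (1, 1, -3): (9, -32, 0).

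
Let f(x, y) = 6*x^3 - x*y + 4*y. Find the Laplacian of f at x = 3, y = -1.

108

∂²f/∂x² = 36*x
∂²f/∂y² = 0
∇²f = 36*x
At (3, -1): 108.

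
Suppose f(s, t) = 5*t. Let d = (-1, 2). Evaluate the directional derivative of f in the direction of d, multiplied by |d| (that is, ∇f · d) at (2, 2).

10

∂f/∂s = 0
∂f/∂t = 5
∇f at (2, 2) = (0, 5)
∇f · d = (0)(-1) + (5)(2) = 10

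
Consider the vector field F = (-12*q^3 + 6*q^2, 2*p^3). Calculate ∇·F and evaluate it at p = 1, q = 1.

0

∂F₁/∂p = 0
∂F₂/∂q = 0
∇·F = 0
At (1, 1): 0.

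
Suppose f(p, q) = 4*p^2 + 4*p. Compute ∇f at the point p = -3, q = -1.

∂f/∂p = 8*p + 4
∂f/∂q = 0
∇f = (8*p + 4, 0)
At (-3, -1): (-20, 0).

(-20, 0)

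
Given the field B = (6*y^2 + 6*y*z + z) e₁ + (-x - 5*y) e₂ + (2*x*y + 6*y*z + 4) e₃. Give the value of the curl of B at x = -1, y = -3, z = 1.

(∇×B)₁ = ∂B₃/∂y − ∂B₂/∂z = 2*x + 6*z
(∇×B)₂ = ∂B₁/∂z − ∂B₃/∂x = 4*y + 1
(∇×B)₃ = ∂B₂/∂x − ∂B₁/∂y = -12*y - 6*z - 1
∇×B = (2*x + 6*z, 4*y + 1, -12*y - 6*z - 1)
At (-1, -3, 1): (4, -11, 29).

(4, -11, 29)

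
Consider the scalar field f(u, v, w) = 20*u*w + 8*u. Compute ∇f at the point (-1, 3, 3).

(68, 0, -20)

∂f/∂u = 20*w + 8
∂f/∂v = 0
∂f/∂w = 20*u
∇f = (20*w + 8, 0, 20*u)
At (-1, 3, 3): (68, 0, -20).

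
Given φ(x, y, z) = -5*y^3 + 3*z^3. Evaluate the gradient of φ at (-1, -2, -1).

∂φ/∂x = 0
∂φ/∂y = -15*y^2
∂φ/∂z = 9*z^2
∇φ = (0, -15*y^2, 9*z^2)
At (-1, -2, -1): (0, -60, 9).

(0, -60, 9)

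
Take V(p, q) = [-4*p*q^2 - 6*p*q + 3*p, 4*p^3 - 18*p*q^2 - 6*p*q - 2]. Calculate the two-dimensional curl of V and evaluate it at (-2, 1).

∂V₂/∂p = 12*p^2 - 18*q^2 - 6*q
∂V₁/∂q = -8*p*q - 6*p
Scalar curl = 12*p^2 + 8*p*q + 6*p - 18*q^2 - 6*q
At (-2, 1): -4.

-4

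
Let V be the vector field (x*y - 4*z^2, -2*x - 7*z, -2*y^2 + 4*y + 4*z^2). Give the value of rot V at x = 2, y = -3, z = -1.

(23, 8, -4)

(∇×V)₁ = ∂V₃/∂y − ∂V₂/∂z = -4*y + 11
(∇×V)₂ = ∂V₁/∂z − ∂V₃/∂x = -8*z
(∇×V)₃ = ∂V₂/∂x − ∂V₁/∂y = -x - 2
∇×V = (-4*y + 11, -8*z, -x - 2)
At (2, -3, -1): (23, 8, -4).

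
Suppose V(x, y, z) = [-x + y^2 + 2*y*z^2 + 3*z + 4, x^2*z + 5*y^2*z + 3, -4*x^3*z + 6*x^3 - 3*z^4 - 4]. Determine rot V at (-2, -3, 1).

(∇×V)₁ = ∂V₃/∂y − ∂V₂/∂z = -x^2 - 5*y^2
(∇×V)₂ = ∂V₁/∂z − ∂V₃/∂x = 12*x^2*z - 18*x^2 + 4*y*z + 3
(∇×V)₃ = ∂V₂/∂x − ∂V₁/∂y = 2*x*z - 2*y - 2*z^2
∇×V = (-x^2 - 5*y^2, 12*x^2*z - 18*x^2 + 4*y*z + 3, 2*x*z - 2*y - 2*z^2)
At (-2, -3, 1): (-49, -33, 0).

(-49, -33, 0)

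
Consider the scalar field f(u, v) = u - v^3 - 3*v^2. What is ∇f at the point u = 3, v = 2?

∂f/∂u = 1
∂f/∂v = -3*v^2 - 6*v
∇f = (1, -3*v^2 - 6*v)
At (3, 2): (1, -24).

(1, -24)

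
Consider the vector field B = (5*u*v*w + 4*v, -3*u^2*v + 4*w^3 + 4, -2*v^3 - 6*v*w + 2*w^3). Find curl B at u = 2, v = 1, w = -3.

(-96, 10, 14)

(∇×B)₁ = ∂B₃/∂v − ∂B₂/∂w = -6*v^2 - 12*w^2 - 6*w
(∇×B)₂ = ∂B₁/∂w − ∂B₃/∂u = 5*u*v
(∇×B)₃ = ∂B₂/∂u − ∂B₁/∂v = -6*u*v - 5*u*w - 4
∇×B = (-6*v^2 - 12*w^2 - 6*w, 5*u*v, -6*u*v - 5*u*w - 4)
At (2, 1, -3): (-96, 10, 14).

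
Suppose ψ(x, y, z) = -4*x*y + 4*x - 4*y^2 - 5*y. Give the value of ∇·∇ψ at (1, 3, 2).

∂²ψ/∂x² = 0
∂²ψ/∂y² = -8
∂²ψ/∂z² = 0
∇²ψ = -8
At (1, 3, 2): -8.

-8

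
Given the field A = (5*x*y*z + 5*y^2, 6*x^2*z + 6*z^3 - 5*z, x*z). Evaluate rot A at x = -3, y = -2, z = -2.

(-121, 32, 62)

(∇×A)₁ = ∂A₃/∂y − ∂A₂/∂z = -6*x^2 - 18*z^2 + 5
(∇×A)₂ = ∂A₁/∂z − ∂A₃/∂x = 5*x*y - z
(∇×A)₃ = ∂A₂/∂x − ∂A₁/∂y = 7*x*z - 10*y
∇×A = (-6*x^2 - 18*z^2 + 5, 5*x*y - z, 7*x*z - 10*y)
At (-3, -2, -2): (-121, 32, 62).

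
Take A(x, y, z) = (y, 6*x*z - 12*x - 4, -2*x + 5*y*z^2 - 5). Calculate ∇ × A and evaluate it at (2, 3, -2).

(∇×A)₁ = ∂A₃/∂y − ∂A₂/∂z = -6*x + 5*z^2
(∇×A)₂ = ∂A₁/∂z − ∂A₃/∂x = 2
(∇×A)₃ = ∂A₂/∂x − ∂A₁/∂y = 6*z - 13
∇×A = (-6*x + 5*z^2, 2, 6*z - 13)
At (2, 3, -2): (8, 2, -25).

(8, 2, -25)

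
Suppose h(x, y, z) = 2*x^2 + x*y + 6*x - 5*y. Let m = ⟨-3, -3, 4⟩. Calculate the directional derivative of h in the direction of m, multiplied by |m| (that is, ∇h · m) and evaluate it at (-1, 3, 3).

3

∂h/∂x = 4*x + y + 6
∂h/∂y = x - 5
∂h/∂z = 0
∇h at (-1, 3, 3) = (5, -6, 0)
∇h · m = (5)(-3) + (-6)(-3) + (0)(4) = 3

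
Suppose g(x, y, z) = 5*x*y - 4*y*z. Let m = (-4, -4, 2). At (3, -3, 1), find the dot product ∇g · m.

∂g/∂x = 5*y
∂g/∂y = 5*x - 4*z
∂g/∂z = -4*y
∇g at (3, -3, 1) = (-15, 11, 12)
∇g · m = (-15)(-4) + (11)(-4) + (12)(2) = 40

40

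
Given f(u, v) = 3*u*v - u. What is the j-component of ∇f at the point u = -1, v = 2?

(∇f)_2 = ∂f/∂v = 3*u
At (-1, 2): -3.

-3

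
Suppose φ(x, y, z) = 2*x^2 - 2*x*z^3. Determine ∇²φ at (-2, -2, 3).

76

∂²φ/∂x² = 4
∂²φ/∂y² = 0
∂²φ/∂z² = -12*x*z
∇²φ = -12*x*z + 4
At (-2, -2, 3): 76.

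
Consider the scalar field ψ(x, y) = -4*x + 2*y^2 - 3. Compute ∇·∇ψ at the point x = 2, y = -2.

4

∂²ψ/∂x² = 0
∂²ψ/∂y² = 4
∇²ψ = 4
At (2, -2): 4.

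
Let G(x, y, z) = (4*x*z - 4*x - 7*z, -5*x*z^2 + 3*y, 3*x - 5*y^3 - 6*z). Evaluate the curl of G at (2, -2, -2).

(-100, -2, -20)

(∇×G)₁ = ∂G₃/∂y − ∂G₂/∂z = 10*x*z - 15*y^2
(∇×G)₂ = ∂G₁/∂z − ∂G₃/∂x = 4*x - 10
(∇×G)₃ = ∂G₂/∂x − ∂G₁/∂y = -5*z^2
∇×G = (10*x*z - 15*y^2, 4*x - 10, -5*z^2)
At (2, -2, -2): (-100, -2, -20).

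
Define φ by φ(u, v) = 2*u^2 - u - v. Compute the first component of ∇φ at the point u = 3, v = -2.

(∇φ)_1 = ∂φ/∂u = 4*u - 1
At (3, -2): 11.

11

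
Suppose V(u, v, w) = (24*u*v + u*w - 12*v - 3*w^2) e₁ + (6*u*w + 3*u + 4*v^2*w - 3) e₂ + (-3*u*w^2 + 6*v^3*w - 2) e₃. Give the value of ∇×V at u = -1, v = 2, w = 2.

(134, -1, 51)

(∇×V)₁ = ∂V₃/∂v − ∂V₂/∂w = -6*u + 18*v^2*w - 4*v^2
(∇×V)₂ = ∂V₁/∂w − ∂V₃/∂u = u + 3*w^2 - 6*w
(∇×V)₃ = ∂V₂/∂u − ∂V₁/∂v = -24*u + 6*w + 15
∇×V = (-6*u + 18*v^2*w - 4*v^2, u + 3*w^2 - 6*w, -24*u + 6*w + 15)
At (-1, 2, 2): (134, -1, 51).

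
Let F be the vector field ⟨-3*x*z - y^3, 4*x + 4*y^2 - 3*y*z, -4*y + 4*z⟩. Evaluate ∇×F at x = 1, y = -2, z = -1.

(-10, -3, 16)

(∇×F)₁ = ∂F₃/∂y − ∂F₂/∂z = 3*y - 4
(∇×F)₂ = ∂F₁/∂z − ∂F₃/∂x = -3*x
(∇×F)₃ = ∂F₂/∂x − ∂F₁/∂y = 3*y^2 + 4
∇×F = (3*y - 4, -3*x, 3*y^2 + 4)
At (1, -2, -1): (-10, -3, 16).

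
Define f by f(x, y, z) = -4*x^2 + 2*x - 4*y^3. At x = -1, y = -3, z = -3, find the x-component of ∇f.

10

(∇f)_1 = ∂f/∂x = -8*x + 2
At (-1, -3, -3): 10.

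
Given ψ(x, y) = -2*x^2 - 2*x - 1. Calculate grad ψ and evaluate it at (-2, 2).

(6, 0)

∂ψ/∂x = -4*x - 2
∂ψ/∂y = 0
∇ψ = (-4*x - 2, 0)
At (-2, 2): (6, 0).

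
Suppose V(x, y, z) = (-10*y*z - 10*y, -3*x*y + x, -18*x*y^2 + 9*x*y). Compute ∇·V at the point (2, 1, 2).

∂V₁/∂x = 0
∂V₂/∂y = -3*x
∂V₃/∂z = 0
∇·V = -3*x
At (2, 1, 2): -6.

-6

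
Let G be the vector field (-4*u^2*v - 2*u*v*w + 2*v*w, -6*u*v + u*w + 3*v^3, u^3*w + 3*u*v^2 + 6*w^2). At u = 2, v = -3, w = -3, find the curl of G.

(∇×G)₁ = ∂G₃/∂v − ∂G₂/∂w = 6*u*v - u
(∇×G)₂ = ∂G₁/∂w − ∂G₃/∂u = -3*u^2*w - 2*u*v - 3*v^2 + 2*v
(∇×G)₃ = ∂G₂/∂u − ∂G₁/∂v = 4*u^2 + 2*u*w - 6*v - w
∇×G = (6*u*v - u, -3*u^2*w - 2*u*v - 3*v^2 + 2*v, 4*u^2 + 2*u*w - 6*v - w)
At (2, -3, -3): (-38, 15, 25).

(-38, 15, 25)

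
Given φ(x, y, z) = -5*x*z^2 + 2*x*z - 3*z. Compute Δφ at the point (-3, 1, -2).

30

∂²φ/∂x² = 0
∂²φ/∂y² = 0
∂²φ/∂z² = -10*x
∇²φ = -10*x
At (-3, 1, -2): 30.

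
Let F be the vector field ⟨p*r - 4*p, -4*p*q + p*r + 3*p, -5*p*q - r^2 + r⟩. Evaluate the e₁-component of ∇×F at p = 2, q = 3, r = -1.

-12

(∇×F)_1 = ∂F₃/∂q − ∂F₂/∂r
= -5*p − (p)
= -6*p
At (2, 3, -1): -12.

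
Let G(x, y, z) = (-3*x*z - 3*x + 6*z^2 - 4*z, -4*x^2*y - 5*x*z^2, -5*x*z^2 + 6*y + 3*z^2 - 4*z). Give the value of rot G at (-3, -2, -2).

(66, 1, -68)

(∇×G)₁ = ∂G₃/∂y − ∂G₂/∂z = 10*x*z + 6
(∇×G)₂ = ∂G₁/∂z − ∂G₃/∂x = -3*x + 5*z^2 + 12*z - 4
(∇×G)₃ = ∂G₂/∂x − ∂G₁/∂y = -8*x*y - 5*z^2
∇×G = (10*x*z + 6, -3*x + 5*z^2 + 12*z - 4, -8*x*y - 5*z^2)
At (-3, -2, -2): (66, 1, -68).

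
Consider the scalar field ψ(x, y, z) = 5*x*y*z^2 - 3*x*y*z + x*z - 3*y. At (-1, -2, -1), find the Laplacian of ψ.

20

∂²ψ/∂x² = 0
∂²ψ/∂y² = 0
∂²ψ/∂z² = 10*x*y
∇²ψ = 10*x*y
At (-1, -2, -1): 20.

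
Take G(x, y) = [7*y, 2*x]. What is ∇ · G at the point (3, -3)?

∂G₁/∂x = 0
∂G₂/∂y = 0
∇·G = 0
At (3, -3): 0.

0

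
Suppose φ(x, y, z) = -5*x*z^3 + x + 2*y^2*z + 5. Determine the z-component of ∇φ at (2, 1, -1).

-28

(∇φ)_3 = ∂φ/∂z = -15*x*z^2 + 2*y^2
At (2, 1, -1): -28.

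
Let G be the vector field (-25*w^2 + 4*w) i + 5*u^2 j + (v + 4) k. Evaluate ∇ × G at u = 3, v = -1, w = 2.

(∇×G)₁ = ∂G₃/∂v − ∂G₂/∂w = 1
(∇×G)₂ = ∂G₁/∂w − ∂G₃/∂u = -50*w + 4
(∇×G)₃ = ∂G₂/∂u − ∂G₁/∂v = 10*u
∇×G = (1, -50*w + 4, 10*u)
At (3, -1, 2): (1, -96, 30).

(1, -96, 30)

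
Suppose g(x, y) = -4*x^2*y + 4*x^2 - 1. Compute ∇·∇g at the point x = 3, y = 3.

∂²g/∂x² = 8*(-y + 1)
∂²g/∂y² = 0
∇²g = -8*y + 8
At (3, 3): -16.

-16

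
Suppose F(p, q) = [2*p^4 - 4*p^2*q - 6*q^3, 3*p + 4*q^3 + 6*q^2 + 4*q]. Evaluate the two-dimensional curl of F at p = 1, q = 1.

∂F₂/∂p = 3
∂F₁/∂q = -4*p^2 - 18*q^2
Scalar curl = 4*p^2 + 18*q^2 + 3
At (1, 1): 25.

25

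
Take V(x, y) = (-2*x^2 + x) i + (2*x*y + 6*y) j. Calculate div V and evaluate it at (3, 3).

∂V₁/∂x = -4*x + 1
∂V₂/∂y = 2*x + 6
∇·V = -2*x + 7
At (3, 3): 1.

1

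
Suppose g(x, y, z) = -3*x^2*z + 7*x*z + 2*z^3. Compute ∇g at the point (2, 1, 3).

(-15, 0, 56)

∂g/∂x = -6*x*z + 7*z
∂g/∂y = 0
∂g/∂z = -3*x^2 + 7*x + 6*z^2
∇g = (-6*x*z + 7*z, 0, -3*x^2 + 7*x + 6*z^2)
At (2, 1, 3): (-15, 0, 56).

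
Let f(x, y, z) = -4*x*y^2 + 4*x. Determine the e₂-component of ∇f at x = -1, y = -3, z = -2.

-24

(∇f)_2 = ∂f/∂y = -8*x*y
At (-1, -3, -2): -24.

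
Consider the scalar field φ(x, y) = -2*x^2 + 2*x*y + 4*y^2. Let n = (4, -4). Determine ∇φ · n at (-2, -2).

96

∂φ/∂x = -4*x + 2*y
∂φ/∂y = 2*x + 8*y
∇φ at (-2, -2) = (4, -20)
∇φ · n = (4)(4) + (-20)(-4) = 96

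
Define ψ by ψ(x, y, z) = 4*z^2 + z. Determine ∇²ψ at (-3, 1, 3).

∂²ψ/∂x² = 0
∂²ψ/∂y² = 0
∂²ψ/∂z² = 8
∇²ψ = 8
At (-3, 1, 3): 8.

8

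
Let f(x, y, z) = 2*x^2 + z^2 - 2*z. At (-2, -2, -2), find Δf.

6

∂²f/∂x² = 4
∂²f/∂y² = 0
∂²f/∂z² = 2
∇²f = 6
At (-2, -2, -2): 6.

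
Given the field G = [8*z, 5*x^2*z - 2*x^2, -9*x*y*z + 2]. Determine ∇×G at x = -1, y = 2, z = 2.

(13, 44, -16)

(∇×G)₁ = ∂G₃/∂y − ∂G₂/∂z = -5*x^2 - 9*x*z
(∇×G)₂ = ∂G₁/∂z − ∂G₃/∂x = 9*y*z + 8
(∇×G)₃ = ∂G₂/∂x − ∂G₁/∂y = 10*x*z - 4*x
∇×G = (-5*x^2 - 9*x*z, 9*y*z + 8, 10*x*z - 4*x)
At (-1, 2, 2): (13, 44, -16).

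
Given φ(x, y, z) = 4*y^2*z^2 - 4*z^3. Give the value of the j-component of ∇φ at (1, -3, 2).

(∇φ)_2 = ∂φ/∂y = 8*y*z^2
At (1, -3, 2): -96.

-96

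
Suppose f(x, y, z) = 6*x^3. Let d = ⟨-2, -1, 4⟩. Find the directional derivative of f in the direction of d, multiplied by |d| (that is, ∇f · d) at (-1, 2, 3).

∂f/∂x = 18*x^2
∂f/∂y = 0
∂f/∂z = 0
∇f at (-1, 2, 3) = (18, 0, 0)
∇f · d = (18)(-2) + (0)(-1) + (0)(4) = -36

-36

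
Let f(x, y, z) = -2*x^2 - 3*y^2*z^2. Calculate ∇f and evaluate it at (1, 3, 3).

(-4, -162, -162)

∂f/∂x = -4*x
∂f/∂y = -6*y*z^2
∂f/∂z = -6*y^2*z
∇f = (-4*x, -6*y*z^2, -6*y^2*z)
At (1, 3, 3): (-4, -162, -162).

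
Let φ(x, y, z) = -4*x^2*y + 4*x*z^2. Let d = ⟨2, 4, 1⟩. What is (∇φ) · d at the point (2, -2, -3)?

∂φ/∂x = -8*x*y + 4*z^2
∂φ/∂y = -4*x^2
∂φ/∂z = 8*x*z
∇φ at (2, -2, -3) = (68, -16, -48)
∇φ · d = (68)(2) + (-16)(4) + (-48)(1) = 24

24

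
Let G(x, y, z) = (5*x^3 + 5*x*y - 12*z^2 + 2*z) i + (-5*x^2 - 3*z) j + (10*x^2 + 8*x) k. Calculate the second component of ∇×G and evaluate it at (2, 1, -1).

-22

(∇×G)_2 = ∂G₁/∂z − ∂G₃/∂x
= -24*z + 2 − (20*x + 8)
= -20*x - 24*z - 6
At (2, 1, -1): -22.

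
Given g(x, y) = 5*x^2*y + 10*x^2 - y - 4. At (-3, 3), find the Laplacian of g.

∂²g/∂x² = 10*(y + 2)
∂²g/∂y² = 0
∇²g = 10*y + 20
At (-3, 3): 50.

50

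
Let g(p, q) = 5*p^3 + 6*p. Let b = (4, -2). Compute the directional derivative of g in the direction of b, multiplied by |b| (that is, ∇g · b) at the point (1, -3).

84

∂g/∂p = 15*p^2 + 6
∂g/∂q = 0
∇g at (1, -3) = (21, 0)
∇g · b = (21)(4) + (0)(-2) = 84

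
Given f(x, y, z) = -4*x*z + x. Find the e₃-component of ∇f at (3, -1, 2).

(∇f)_3 = ∂f/∂z = -4*x
At (3, -1, 2): -12.

-12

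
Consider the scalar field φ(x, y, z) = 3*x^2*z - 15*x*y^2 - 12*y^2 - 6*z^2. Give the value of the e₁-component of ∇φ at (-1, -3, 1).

-141

(∇φ)_1 = ∂φ/∂x = 6*x*z - 15*y^2
At (-1, -3, 1): -141.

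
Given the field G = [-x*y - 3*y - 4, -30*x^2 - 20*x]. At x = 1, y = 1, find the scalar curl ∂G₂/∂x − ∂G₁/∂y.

-76

∂G₂/∂x = -60*x - 20
∂G₁/∂y = -x - 3
Scalar curl = -59*x - 17
At (1, 1): -76.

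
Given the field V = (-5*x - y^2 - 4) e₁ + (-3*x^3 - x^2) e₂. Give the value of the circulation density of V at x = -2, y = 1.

∂V₂/∂x = -9*x^2 - 2*x
∂V₁/∂y = -2*y
Scalar curl = -9*x^2 - 2*x + 2*y
At (-2, 1): -30.

-30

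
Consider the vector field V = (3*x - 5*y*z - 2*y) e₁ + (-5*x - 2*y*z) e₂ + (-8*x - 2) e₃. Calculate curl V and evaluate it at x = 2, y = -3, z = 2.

(-6, 23, 7)

(∇×V)₁ = ∂V₃/∂y − ∂V₂/∂z = 2*y
(∇×V)₂ = ∂V₁/∂z − ∂V₃/∂x = -5*y + 8
(∇×V)₃ = ∂V₂/∂x − ∂V₁/∂y = 5*z - 3
∇×V = (2*y, -5*y + 8, 5*z - 3)
At (2, -3, 2): (-6, 23, 7).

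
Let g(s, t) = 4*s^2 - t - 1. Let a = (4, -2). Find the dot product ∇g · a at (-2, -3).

∂g/∂s = 8*s
∂g/∂t = -1
∇g at (-2, -3) = (-16, -1)
∇g · a = (-16)(4) + (-1)(-2) = -62

-62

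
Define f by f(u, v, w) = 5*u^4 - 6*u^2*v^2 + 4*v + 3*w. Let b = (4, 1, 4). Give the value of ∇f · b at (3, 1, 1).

∂f/∂u = 20*u^3 - 12*u*v^2
∂f/∂v = -12*u^2*v + 4
∂f/∂w = 3
∇f at (3, 1, 1) = (504, -104, 3)
∇f · b = (504)(4) + (-104)(1) + (3)(4) = 1924

1924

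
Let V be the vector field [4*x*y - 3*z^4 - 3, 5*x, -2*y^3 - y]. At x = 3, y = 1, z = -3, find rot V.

(-7, 324, -7)

(∇×V)₁ = ∂V₃/∂y − ∂V₂/∂z = -6*y^2 - 1
(∇×V)₂ = ∂V₁/∂z − ∂V₃/∂x = -12*z^3
(∇×V)₃ = ∂V₂/∂x − ∂V₁/∂y = -4*x + 5
∇×V = (-6*y^2 - 1, -12*z^3, -4*x + 5)
At (3, 1, -3): (-7, 324, -7).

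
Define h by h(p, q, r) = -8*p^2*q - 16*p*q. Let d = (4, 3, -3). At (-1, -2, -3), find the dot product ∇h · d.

∂h/∂p = -16*p*q - 16*q
∂h/∂q = -8*p^2 - 16*p
∂h/∂r = 0
∇h at (-1, -2, -3) = (0, 8, 0)
∇h · d = (0)(4) + (8)(3) + (0)(-3) = 24

24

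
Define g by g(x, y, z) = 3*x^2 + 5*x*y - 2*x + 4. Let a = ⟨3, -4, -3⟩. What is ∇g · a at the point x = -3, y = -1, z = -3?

∂g/∂x = 6*x + 5*y - 2
∂g/∂y = 5*x
∂g/∂z = 0
∇g at (-3, -1, -3) = (-25, -15, 0)
∇g · a = (-25)(3) + (-15)(-4) + (0)(-3) = -15

-15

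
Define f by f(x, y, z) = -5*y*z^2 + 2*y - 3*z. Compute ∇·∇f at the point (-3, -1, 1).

10

∂²f/∂x² = 0
∂²f/∂y² = 0
∂²f/∂z² = -10*y
∇²f = -10*y
At (-3, -1, 1): 10.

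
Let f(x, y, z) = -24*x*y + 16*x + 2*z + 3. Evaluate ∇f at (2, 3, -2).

∂f/∂x = -24*y + 16
∂f/∂y = -24*x
∂f/∂z = 2
∇f = (-24*y + 16, -24*x, 2)
At (2, 3, -2): (-56, -48, 2).

(-56, -48, 2)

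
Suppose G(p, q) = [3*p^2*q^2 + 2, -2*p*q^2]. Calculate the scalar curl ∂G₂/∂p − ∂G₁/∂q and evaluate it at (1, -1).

∂G₂/∂p = -2*q^2
∂G₁/∂q = 6*p^2*q
Scalar curl = -6*p^2*q - 2*q^2
At (1, -1): 4.

4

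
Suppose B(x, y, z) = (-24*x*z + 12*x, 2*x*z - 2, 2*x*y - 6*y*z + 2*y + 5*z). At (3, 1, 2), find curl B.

(-10, -74, 4)

(∇×B)₁ = ∂B₃/∂y − ∂B₂/∂z = -6*z + 2
(∇×B)₂ = ∂B₁/∂z − ∂B₃/∂x = -24*x - 2*y
(∇×B)₃ = ∂B₂/∂x − ∂B₁/∂y = 2*z
∇×B = (-6*z + 2, -24*x - 2*y, 2*z)
At (3, 1, 2): (-10, -74, 4).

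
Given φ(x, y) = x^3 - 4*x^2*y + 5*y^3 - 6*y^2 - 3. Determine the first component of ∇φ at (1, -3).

27

(∇φ)_1 = ∂φ/∂x = 3*x^2 - 8*x*y
At (1, -3): 27.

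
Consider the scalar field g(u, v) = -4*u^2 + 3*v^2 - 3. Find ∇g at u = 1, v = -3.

(-8, -18)

∂g/∂u = -8*u
∂g/∂v = 6*v
∇g = (-8*u, 6*v)
At (1, -3): (-8, -18).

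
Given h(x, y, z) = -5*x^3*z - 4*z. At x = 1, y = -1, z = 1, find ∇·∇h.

∂²h/∂x² = -30*x*z
∂²h/∂y² = 0
∂²h/∂z² = 0
∇²h = -30*x*z
At (1, -1, 1): -30.

-30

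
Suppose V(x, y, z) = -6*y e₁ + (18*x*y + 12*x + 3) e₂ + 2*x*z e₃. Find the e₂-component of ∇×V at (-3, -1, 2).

-4

(∇×V)_2 = ∂V₁/∂z − ∂V₃/∂x
= 0 − (2*z)
= -2*z
At (-3, -1, 2): -4.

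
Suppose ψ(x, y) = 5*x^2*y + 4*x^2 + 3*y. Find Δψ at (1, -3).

-22

∂²ψ/∂x² = 2*(5*y + 4)
∂²ψ/∂y² = 0
∇²ψ = 10*y + 8
At (1, -3): -22.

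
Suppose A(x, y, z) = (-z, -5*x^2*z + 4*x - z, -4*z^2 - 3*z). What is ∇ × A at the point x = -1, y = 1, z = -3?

(6, -1, -26)

(∇×A)₁ = ∂A₃/∂y − ∂A₂/∂z = 5*x^2 + 1
(∇×A)₂ = ∂A₁/∂z − ∂A₃/∂x = -1
(∇×A)₃ = ∂A₂/∂x − ∂A₁/∂y = -10*x*z + 4
∇×A = (5*x^2 + 1, -1, -10*x*z + 4)
At (-1, 1, -3): (6, -1, -26).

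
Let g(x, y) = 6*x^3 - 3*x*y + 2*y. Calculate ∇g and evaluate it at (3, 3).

(153, -7)

∂g/∂x = 18*x^2 - 3*y
∂g/∂y = -3*x + 2
∇g = (18*x^2 - 3*y, -3*x + 2)
At (3, 3): (153, -7).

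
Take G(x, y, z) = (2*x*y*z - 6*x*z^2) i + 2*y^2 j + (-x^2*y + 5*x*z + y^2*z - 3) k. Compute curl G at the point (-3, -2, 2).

(∇×G)₁ = ∂G₃/∂y − ∂G₂/∂z = -x^2 + 2*y*z
(∇×G)₂ = ∂G₁/∂z − ∂G₃/∂x = 4*x*y - 12*x*z - 5*z
(∇×G)₃ = ∂G₂/∂x − ∂G₁/∂y = -2*x*z
∇×G = (-x^2 + 2*y*z, 4*x*y - 12*x*z - 5*z, -2*x*z)
At (-3, -2, 2): (-17, 86, 12).

(-17, 86, 12)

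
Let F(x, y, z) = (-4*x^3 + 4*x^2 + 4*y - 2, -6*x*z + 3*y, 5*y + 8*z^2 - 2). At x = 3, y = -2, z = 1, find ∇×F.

(∇×F)₁ = ∂F₃/∂y − ∂F₂/∂z = 6*x + 5
(∇×F)₂ = ∂F₁/∂z − ∂F₃/∂x = 0
(∇×F)₃ = ∂F₂/∂x − ∂F₁/∂y = -6*z - 4
∇×F = (6*x + 5, 0, -6*z - 4)
At (3, -2, 1): (23, 0, -10).

(23, 0, -10)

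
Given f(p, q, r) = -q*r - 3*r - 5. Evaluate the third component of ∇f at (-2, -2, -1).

-1

(∇f)_3 = ∂f/∂r = -q - 3
At (-2, -2, -1): -1.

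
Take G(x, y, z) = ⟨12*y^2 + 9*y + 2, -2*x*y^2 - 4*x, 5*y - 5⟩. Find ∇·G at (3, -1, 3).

∂G₁/∂x = 0
∂G₂/∂y = -4*x*y
∂G₃/∂z = 0
∇·G = -4*x*y
At (3, -1, 3): 12.

12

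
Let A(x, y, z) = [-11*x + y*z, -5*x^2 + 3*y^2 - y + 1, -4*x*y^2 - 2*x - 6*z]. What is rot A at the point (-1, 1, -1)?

(∇×A)₁ = ∂A₃/∂y − ∂A₂/∂z = -8*x*y
(∇×A)₂ = ∂A₁/∂z − ∂A₃/∂x = 4*y^2 + y + 2
(∇×A)₃ = ∂A₂/∂x − ∂A₁/∂y = -10*x - z
∇×A = (-8*x*y, 4*y^2 + y + 2, -10*x - z)
At (-1, 1, -1): (8, 7, 11).

(8, 7, 11)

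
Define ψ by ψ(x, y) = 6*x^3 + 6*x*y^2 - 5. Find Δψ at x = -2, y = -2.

-96

∂²ψ/∂x² = 36*x
∂²ψ/∂y² = 12*x
∇²ψ = 48*x
At (-2, -2): -96.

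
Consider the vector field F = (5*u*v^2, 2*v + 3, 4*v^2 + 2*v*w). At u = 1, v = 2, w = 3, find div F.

∂F₁/∂u = 5*v^2
∂F₂/∂v = 2
∂F₃/∂w = 2*v
∇·F = 5*v^2 + 2*v + 2
At (1, 2, 3): 26.

26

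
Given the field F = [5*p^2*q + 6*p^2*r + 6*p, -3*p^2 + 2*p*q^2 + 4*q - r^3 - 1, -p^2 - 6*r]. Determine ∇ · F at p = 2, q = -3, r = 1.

-56

∂F₁/∂p = 10*p*q + 12*p*r + 6
∂F₂/∂q = 4*p*q + 4
∂F₃/∂r = -6
∇·F = 14*p*q + 12*p*r + 4
At (2, -3, 1): -56.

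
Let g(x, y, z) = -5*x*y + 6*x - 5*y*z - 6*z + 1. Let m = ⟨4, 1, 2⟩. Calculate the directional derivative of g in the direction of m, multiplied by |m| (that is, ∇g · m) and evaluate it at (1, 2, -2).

-43

∂g/∂x = -5*y + 6
∂g/∂y = -5*x - 5*z
∂g/∂z = -5*y - 6
∇g at (1, 2, -2) = (-4, 5, -16)
∇g · m = (-4)(4) + (5)(1) + (-16)(2) = -43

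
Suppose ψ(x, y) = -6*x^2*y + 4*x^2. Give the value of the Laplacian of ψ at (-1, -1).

∂²ψ/∂x² = 4*(-3*y + 2)
∂²ψ/∂y² = 0
∇²ψ = -12*y + 8
At (-1, -1): 20.

20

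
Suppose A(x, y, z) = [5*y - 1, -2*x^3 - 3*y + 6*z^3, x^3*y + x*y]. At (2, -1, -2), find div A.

-3

∂A₁/∂x = 0
∂A₂/∂y = -3
∂A₃/∂z = 0
∇·A = -3
At (2, -1, -2): -3.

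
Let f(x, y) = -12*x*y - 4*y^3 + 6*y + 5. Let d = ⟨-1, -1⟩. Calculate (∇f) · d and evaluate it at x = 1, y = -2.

∂f/∂x = -12*y
∂f/∂y = -12*x - 12*y^2 + 6
∇f at (1, -2) = (24, -54)
∇f · d = (24)(-1) + (-54)(-1) = 30

30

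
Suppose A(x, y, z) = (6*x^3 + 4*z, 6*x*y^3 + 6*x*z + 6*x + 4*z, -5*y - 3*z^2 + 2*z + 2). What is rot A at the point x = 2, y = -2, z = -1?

(-21, 4, -48)

(∇×A)₁ = ∂A₃/∂y − ∂A₂/∂z = -6*x - 9
(∇×A)₂ = ∂A₁/∂z − ∂A₃/∂x = 4
(∇×A)₃ = ∂A₂/∂x − ∂A₁/∂y = 6*y^3 + 6*z + 6
∇×A = (-6*x - 9, 4, 6*y^3 + 6*z + 6)
At (2, -2, -1): (-21, 4, -48).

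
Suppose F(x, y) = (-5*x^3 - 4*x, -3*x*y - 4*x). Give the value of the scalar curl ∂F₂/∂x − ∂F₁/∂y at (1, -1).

-1

∂F₂/∂x = -3*y - 4
∂F₁/∂y = 0
Scalar curl = -3*y - 4
At (1, -1): -1.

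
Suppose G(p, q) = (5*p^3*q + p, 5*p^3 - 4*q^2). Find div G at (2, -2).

-103

∂G₁/∂p = 15*p^2*q + 1
∂G₂/∂q = -8*q
∇·G = 15*p^2*q - 8*q + 1
At (2, -2): -103.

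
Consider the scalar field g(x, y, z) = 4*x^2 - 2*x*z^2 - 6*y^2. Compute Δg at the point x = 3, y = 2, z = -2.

∂²g/∂x² = 8
∂²g/∂y² = -12
∂²g/∂z² = -4*x
∇²g = -4*x - 4
At (3, 2, -2): -16.

-16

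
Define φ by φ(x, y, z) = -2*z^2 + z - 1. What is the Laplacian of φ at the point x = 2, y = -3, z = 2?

-4

∂²φ/∂x² = 0
∂²φ/∂y² = 0
∂²φ/∂z² = -4
∇²φ = -4
At (2, -3, 2): -4.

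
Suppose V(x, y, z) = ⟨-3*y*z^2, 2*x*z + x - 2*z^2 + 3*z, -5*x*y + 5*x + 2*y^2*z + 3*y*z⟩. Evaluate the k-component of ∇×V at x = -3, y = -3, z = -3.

22

(∇×V)_3 = ∂V₂/∂x − ∂V₁/∂y
= 2*z + 1 − (-3*z^2)
= 3*z^2 + 2*z + 1
At (-3, -3, -3): 22.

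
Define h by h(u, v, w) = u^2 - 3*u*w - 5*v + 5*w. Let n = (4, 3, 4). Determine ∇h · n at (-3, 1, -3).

53

∂h/∂u = 2*u - 3*w
∂h/∂v = -5
∂h/∂w = -3*u + 5
∇h at (-3, 1, -3) = (3, -5, 14)
∇h · n = (3)(4) + (-5)(3) + (14)(4) = 53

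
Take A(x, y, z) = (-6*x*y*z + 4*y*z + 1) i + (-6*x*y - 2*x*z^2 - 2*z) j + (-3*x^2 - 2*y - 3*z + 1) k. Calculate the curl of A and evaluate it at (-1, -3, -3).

(12, -36, 30)

(∇×A)₁ = ∂A₃/∂y − ∂A₂/∂z = 4*x*z
(∇×A)₂ = ∂A₁/∂z − ∂A₃/∂x = -6*x*y + 6*x + 4*y
(∇×A)₃ = ∂A₂/∂x − ∂A₁/∂y = 6*x*z - 6*y - 2*z^2 - 4*z
∇×A = (4*x*z, -6*x*y + 6*x + 4*y, 6*x*z - 6*y - 2*z^2 - 4*z)
At (-1, -3, -3): (12, -36, 30).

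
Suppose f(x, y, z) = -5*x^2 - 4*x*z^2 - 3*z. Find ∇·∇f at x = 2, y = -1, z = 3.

∂²f/∂x² = -10
∂²f/∂y² = 0
∂²f/∂z² = -8*x
∇²f = -8*x - 10
At (2, -1, 3): -26.

-26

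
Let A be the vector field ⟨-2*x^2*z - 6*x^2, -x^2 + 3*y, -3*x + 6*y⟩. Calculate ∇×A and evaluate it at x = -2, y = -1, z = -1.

(6, -5, 4)

(∇×A)₁ = ∂A₃/∂y − ∂A₂/∂z = 6
(∇×A)₂ = ∂A₁/∂z − ∂A₃/∂x = -2*x^2 + 3
(∇×A)₃ = ∂A₂/∂x − ∂A₁/∂y = -2*x
∇×A = (6, -2*x^2 + 3, -2*x)
At (-2, -1, -1): (6, -5, 4).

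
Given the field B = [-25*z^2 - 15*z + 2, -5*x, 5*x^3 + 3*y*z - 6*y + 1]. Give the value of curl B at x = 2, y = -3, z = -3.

(∇×B)₁ = ∂B₃/∂y − ∂B₂/∂z = 3*z - 6
(∇×B)₂ = ∂B₁/∂z − ∂B₃/∂x = -15*x^2 - 50*z - 15
(∇×B)₃ = ∂B₂/∂x − ∂B₁/∂y = -5
∇×B = (3*z - 6, -15*x^2 - 50*z - 15, -5)
At (2, -3, -3): (-15, 75, -5).

(-15, 75, -5)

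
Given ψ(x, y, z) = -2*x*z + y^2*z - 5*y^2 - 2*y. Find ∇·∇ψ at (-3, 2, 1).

∂²ψ/∂x² = 0
∂²ψ/∂y² = 2*(z - 5)
∂²ψ/∂z² = 0
∇²ψ = 2*z - 10
At (-3, 2, 1): -8.

-8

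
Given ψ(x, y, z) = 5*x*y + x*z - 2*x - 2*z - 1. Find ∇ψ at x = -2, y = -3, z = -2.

∂ψ/∂x = 5*y + z - 2
∂ψ/∂y = 5*x
∂ψ/∂z = x - 2
∇ψ = (5*y + z - 2, 5*x, x - 2)
At (-2, -3, -2): (-19, -10, -4).

(-19, -10, -4)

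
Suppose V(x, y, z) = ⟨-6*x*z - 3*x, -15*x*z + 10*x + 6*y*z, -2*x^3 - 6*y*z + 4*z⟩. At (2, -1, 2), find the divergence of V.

7

∂V₁/∂x = -6*z - 3
∂V₂/∂y = 6*z
∂V₃/∂z = -6*y + 4
∇·V = -6*y + 1
At (2, -1, 2): 7.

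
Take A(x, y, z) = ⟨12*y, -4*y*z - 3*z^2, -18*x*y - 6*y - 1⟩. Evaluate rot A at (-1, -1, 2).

(∇×A)₁ = ∂A₃/∂y − ∂A₂/∂z = -18*x + 4*y + 6*z - 6
(∇×A)₂ = ∂A₁/∂z − ∂A₃/∂x = 18*y
(∇×A)₃ = ∂A₂/∂x − ∂A₁/∂y = -12
∇×A = (-18*x + 4*y + 6*z - 6, 18*y, -12)
At (-1, -1, 2): (20, -18, -12).

(20, -18, -12)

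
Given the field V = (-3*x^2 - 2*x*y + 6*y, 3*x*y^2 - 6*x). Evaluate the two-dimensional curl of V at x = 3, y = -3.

∂V₂/∂x = 3*y^2 - 6
∂V₁/∂y = -2*x + 6
Scalar curl = 2*x + 3*y^2 - 12
At (3, -3): 21.

21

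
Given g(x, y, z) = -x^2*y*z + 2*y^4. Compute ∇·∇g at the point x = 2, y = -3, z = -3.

∂²g/∂x² = -2*y*z
∂²g/∂y² = 24*y^2
∂²g/∂z² = 0
∇²g = 24*y^2 - 2*y*z
At (2, -3, -3): 198.

198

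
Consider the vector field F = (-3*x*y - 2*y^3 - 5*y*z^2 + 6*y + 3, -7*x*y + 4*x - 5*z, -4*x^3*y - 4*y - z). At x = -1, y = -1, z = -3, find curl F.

(∇×F)₁ = ∂F₃/∂y − ∂F₂/∂z = -4*x^3 + 1
(∇×F)₂ = ∂F₁/∂z − ∂F₃/∂x = 12*x^2*y - 10*y*z
(∇×F)₃ = ∂F₂/∂x − ∂F₁/∂y = 3*x + 6*y^2 - 7*y + 5*z^2 - 2
∇×F = (-4*x^3 + 1, 12*x^2*y - 10*y*z, 3*x + 6*y^2 - 7*y + 5*z^2 - 2)
At (-1, -1, -3): (5, -42, 53).

(5, -42, 53)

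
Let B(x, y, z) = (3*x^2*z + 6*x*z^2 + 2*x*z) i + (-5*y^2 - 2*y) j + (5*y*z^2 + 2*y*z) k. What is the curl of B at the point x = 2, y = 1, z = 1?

(∇×B)₁ = ∂B₃/∂y − ∂B₂/∂z = 5*z^2 + 2*z
(∇×B)₂ = ∂B₁/∂z − ∂B₃/∂x = 3*x^2 + 12*x*z + 2*x
(∇×B)₃ = ∂B₂/∂x − ∂B₁/∂y = 0
∇×B = (5*z^2 + 2*z, 3*x^2 + 12*x*z + 2*x, 0)
At (2, 1, 1): (7, 40, 0).

(7, 40, 0)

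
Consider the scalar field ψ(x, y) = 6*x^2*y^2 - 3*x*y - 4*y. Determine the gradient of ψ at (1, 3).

(99, 29)

∂ψ/∂x = 12*x*y^2 - 3*y
∂ψ/∂y = 12*x^2*y - 3*x - 4
∇ψ = (12*x*y^2 - 3*y, 12*x^2*y - 3*x - 4)
At (1, 3): (99, 29).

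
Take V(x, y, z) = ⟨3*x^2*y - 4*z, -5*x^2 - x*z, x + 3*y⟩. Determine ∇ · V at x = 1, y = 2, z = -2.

∂V₁/∂x = 6*x*y
∂V₂/∂y = 0
∂V₃/∂z = 0
∇·V = 6*x*y
At (1, 2, -2): 12.

12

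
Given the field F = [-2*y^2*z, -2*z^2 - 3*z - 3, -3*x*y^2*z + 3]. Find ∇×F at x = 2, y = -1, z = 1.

(∇×F)₁ = ∂F₃/∂y − ∂F₂/∂z = -6*x*y*z + 4*z + 3
(∇×F)₂ = ∂F₁/∂z − ∂F₃/∂x = 3*y^2*z - 2*y^2
(∇×F)₃ = ∂F₂/∂x − ∂F₁/∂y = 4*y*z
∇×F = (-6*x*y*z + 4*z + 3, 3*y^2*z - 2*y^2, 4*y*z)
At (2, -1, 1): (19, 1, -4).

(19, 1, -4)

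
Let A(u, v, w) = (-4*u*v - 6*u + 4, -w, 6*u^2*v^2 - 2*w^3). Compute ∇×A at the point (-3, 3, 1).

(∇×A)₁ = ∂A₃/∂v − ∂A₂/∂w = 12*u^2*v + 1
(∇×A)₂ = ∂A₁/∂w − ∂A₃/∂u = -12*u*v^2
(∇×A)₃ = ∂A₂/∂u − ∂A₁/∂v = 4*u
∇×A = (12*u^2*v + 1, -12*u*v^2, 4*u)
At (-3, 3, 1): (325, 324, -12).

(325, 324, -12)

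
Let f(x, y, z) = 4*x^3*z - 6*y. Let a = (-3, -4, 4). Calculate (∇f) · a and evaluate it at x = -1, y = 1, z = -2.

∂f/∂x = 12*x^2*z
∂f/∂y = -6
∂f/∂z = 4*x^3
∇f at (-1, 1, -2) = (-24, -6, -4)
∇f · a = (-24)(-3) + (-6)(-4) + (-4)(4) = 80

80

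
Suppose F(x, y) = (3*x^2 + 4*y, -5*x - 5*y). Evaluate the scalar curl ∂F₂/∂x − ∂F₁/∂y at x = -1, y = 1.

∂F₂/∂x = -5
∂F₁/∂y = 4
Scalar curl = -9
At (-1, 1): -9.

-9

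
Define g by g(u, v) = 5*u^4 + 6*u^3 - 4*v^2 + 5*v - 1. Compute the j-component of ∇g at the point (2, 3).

-19

(∇g)_2 = ∂g/∂v = -8*v + 5
At (2, 3): -19.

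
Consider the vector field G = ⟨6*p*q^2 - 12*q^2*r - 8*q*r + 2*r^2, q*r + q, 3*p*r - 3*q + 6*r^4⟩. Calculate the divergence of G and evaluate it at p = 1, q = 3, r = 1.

∂G₁/∂p = 6*q^2
∂G₂/∂q = r + 1
∂G₃/∂r = 3*p + 24*r^3
∇·G = 3*p + 6*q^2 + 24*r^3 + r + 1
At (1, 3, 1): 83.

83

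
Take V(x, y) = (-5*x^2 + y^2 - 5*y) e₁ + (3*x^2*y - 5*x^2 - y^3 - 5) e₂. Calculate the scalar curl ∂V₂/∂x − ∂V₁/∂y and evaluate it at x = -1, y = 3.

-9

∂V₂/∂x = 6*x*y - 10*x
∂V₁/∂y = 2*y - 5
Scalar curl = 6*x*y - 10*x - 2*y + 5
At (-1, 3): -9.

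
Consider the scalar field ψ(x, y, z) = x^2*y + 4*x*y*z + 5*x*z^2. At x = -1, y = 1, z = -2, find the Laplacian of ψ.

-8

∂²ψ/∂x² = 2*y
∂²ψ/∂y² = 0
∂²ψ/∂z² = 10*x
∇²ψ = 10*x + 2*y
At (-1, 1, -2): -8.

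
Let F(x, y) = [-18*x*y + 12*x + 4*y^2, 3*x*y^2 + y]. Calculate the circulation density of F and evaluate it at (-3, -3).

-3

∂F₂/∂x = 3*y^2
∂F₁/∂y = -18*x + 8*y
Scalar curl = 18*x + 3*y^2 - 8*y
At (-3, -3): -3.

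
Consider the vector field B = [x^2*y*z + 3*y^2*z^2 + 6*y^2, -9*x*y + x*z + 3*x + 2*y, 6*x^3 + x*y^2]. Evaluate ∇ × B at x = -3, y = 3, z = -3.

(-15, -306, -198)

(∇×B)₁ = ∂B₃/∂y − ∂B₂/∂z = 2*x*y - x
(∇×B)₂ = ∂B₁/∂z − ∂B₃/∂x = x^2*y - 18*x^2 + 6*y^2*z - y^2
(∇×B)₃ = ∂B₂/∂x − ∂B₁/∂y = -x^2*z - 6*y*z^2 - 21*y + z + 3
∇×B = (2*x*y - x, x^2*y - 18*x^2 + 6*y^2*z - y^2, -x^2*z - 6*y*z^2 - 21*y + z + 3)
At (-3, 3, -3): (-15, -306, -198).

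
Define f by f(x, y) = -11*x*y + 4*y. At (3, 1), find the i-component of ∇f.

-11

(∇f)_1 = ∂f/∂x = -11*y
At (3, 1): -11.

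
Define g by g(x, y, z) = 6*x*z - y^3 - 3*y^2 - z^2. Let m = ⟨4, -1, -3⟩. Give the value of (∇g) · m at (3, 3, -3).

-99

∂g/∂x = 6*z
∂g/∂y = -3*y^2 - 6*y
∂g/∂z = 6*x - 2*z
∇g at (3, 3, -3) = (-18, -45, 24)
∇g · m = (-18)(4) + (-45)(-1) + (24)(-3) = -99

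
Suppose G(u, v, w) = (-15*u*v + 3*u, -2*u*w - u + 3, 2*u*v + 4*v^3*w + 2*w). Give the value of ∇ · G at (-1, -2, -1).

∂G₁/∂u = -15*v + 3
∂G₂/∂v = 0
∂G₃/∂w = 4*v^3 + 2
∇·G = 4*v^3 - 15*v + 5
At (-1, -2, -1): 3.

3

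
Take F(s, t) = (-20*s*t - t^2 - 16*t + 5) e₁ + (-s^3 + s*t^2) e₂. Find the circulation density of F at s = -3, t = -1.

-72

∂F₂/∂s = -3*s^2 + t^2
∂F₁/∂t = -20*s - 2*t - 16
Scalar curl = -3*s^2 + 20*s + t^2 + 2*t + 16
At (-3, -1): -72.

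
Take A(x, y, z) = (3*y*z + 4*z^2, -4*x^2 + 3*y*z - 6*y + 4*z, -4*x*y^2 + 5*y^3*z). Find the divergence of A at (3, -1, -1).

-14

∂A₁/∂x = 0
∂A₂/∂y = 3*z - 6
∂A₃/∂z = 5*y^3
∇·A = 5*y^3 + 3*z - 6
At (3, -1, -1): -14.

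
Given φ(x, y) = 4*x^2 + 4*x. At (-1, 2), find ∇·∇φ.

∂²φ/∂x² = 8
∂²φ/∂y² = 0
∇²φ = 8
At (-1, 2): 8.

8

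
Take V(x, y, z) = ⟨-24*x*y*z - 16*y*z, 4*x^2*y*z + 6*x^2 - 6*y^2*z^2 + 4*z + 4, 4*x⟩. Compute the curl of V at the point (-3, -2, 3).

(∇×V)₁ = ∂V₃/∂y − ∂V₂/∂z = -4*x^2*y + 12*y^2*z - 4
(∇×V)₂ = ∂V₁/∂z − ∂V₃/∂x = -24*x*y - 16*y - 4
(∇×V)₃ = ∂V₂/∂x − ∂V₁/∂y = 8*x*y*z + 24*x*z + 12*x + 16*z
∇×V = (-4*x^2*y + 12*y^2*z - 4, -24*x*y - 16*y - 4, 8*x*y*z + 24*x*z + 12*x + 16*z)
At (-3, -2, 3): (212, -116, -60).

(212, -116, -60)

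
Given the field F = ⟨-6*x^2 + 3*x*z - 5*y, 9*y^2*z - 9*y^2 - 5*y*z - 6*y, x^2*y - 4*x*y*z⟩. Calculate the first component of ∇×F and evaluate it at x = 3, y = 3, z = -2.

-33

(∇×F)_1 = ∂F₃/∂y − ∂F₂/∂z
= x^2 - 4*x*z − (9*y^2 - 5*y)
= x^2 - 4*x*z - 9*y^2 + 5*y
At (3, 3, -2): -33.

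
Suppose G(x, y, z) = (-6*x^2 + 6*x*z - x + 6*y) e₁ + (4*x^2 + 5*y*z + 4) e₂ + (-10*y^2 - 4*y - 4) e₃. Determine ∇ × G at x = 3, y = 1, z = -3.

(∇×G)₁ = ∂G₃/∂y − ∂G₂/∂z = -25*y - 4
(∇×G)₂ = ∂G₁/∂z − ∂G₃/∂x = 6*x
(∇×G)₃ = ∂G₂/∂x − ∂G₁/∂y = 8*x - 6
∇×G = (-25*y - 4, 6*x, 8*x - 6)
At (3, 1, -3): (-29, 18, 18).

(-29, 18, 18)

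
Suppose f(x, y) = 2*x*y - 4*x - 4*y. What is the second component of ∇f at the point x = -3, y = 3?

(∇f)_2 = ∂f/∂y = 2*x - 4
At (-3, 3): -10.

-10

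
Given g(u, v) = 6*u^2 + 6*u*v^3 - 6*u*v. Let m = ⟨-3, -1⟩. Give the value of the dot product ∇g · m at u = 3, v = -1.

∂g/∂u = 12*u + 6*v^3 - 6*v
∂g/∂v = 18*u*v^2 - 6*u
∇g at (3, -1) = (36, 36)
∇g · m = (36)(-3) + (36)(-1) = -144

-144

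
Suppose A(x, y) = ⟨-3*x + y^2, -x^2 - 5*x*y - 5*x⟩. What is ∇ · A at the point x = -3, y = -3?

12

∂A₁/∂x = -3
∂A₂/∂y = -5*x
∇·A = -5*x - 3
At (-3, -3): 12.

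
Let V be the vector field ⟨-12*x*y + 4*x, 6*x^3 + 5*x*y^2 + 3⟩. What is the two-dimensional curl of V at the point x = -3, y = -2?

146

∂V₂/∂x = 18*x^2 + 5*y^2
∂V₁/∂y = -12*x
Scalar curl = 18*x^2 + 12*x + 5*y^2
At (-3, -2): 146.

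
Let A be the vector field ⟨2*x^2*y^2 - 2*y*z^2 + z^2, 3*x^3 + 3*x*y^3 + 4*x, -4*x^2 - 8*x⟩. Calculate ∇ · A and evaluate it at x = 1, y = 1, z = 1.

13

∂A₁/∂x = 4*x*y^2
∂A₂/∂y = 9*x*y^2
∂A₃/∂z = 0
∇·A = 13*x*y^2
At (1, 1, 1): 13.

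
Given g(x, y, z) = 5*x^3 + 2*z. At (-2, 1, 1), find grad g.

(60, 0, 2)

∂g/∂x = 15*x^2
∂g/∂y = 0
∂g/∂z = 2
∇g = (15*x^2, 0, 2)
At (-2, 1, 1): (60, 0, 2).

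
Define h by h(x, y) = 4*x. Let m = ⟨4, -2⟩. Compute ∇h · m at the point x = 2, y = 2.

16

∂h/∂x = 4
∂h/∂y = 0
∇h at (2, 2) = (4, 0)
∇h · m = (4)(4) + (0)(-2) = 16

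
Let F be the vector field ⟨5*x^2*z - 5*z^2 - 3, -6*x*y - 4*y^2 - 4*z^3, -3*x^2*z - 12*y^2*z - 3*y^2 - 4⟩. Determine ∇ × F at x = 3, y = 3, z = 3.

(-126, 69, -18)

(∇×F)₁ = ∂F₃/∂y − ∂F₂/∂z = -24*y*z - 6*y + 12*z^2
(∇×F)₂ = ∂F₁/∂z − ∂F₃/∂x = 5*x^2 + 6*x*z - 10*z
(∇×F)₃ = ∂F₂/∂x − ∂F₁/∂y = -6*y
∇×F = (-24*y*z - 6*y + 12*z^2, 5*x^2 + 6*x*z - 10*z, -6*y)
At (3, 3, 3): (-126, 69, -18).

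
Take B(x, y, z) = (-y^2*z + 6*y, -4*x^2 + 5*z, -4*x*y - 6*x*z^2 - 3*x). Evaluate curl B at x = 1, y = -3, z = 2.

(∇×B)₁ = ∂B₃/∂y − ∂B₂/∂z = -4*x - 5
(∇×B)₂ = ∂B₁/∂z − ∂B₃/∂x = -y^2 + 4*y + 6*z^2 + 3
(∇×B)₃ = ∂B₂/∂x − ∂B₁/∂y = -8*x + 2*y*z - 6
∇×B = (-4*x - 5, -y^2 + 4*y + 6*z^2 + 3, -8*x + 2*y*z - 6)
At (1, -3, 2): (-9, 6, -26).

(-9, 6, -26)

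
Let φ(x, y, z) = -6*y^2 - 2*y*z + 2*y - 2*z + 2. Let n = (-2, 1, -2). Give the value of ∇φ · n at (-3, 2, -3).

-4

∂φ/∂x = 0
∂φ/∂y = -12*y - 2*z + 2
∂φ/∂z = -2*y - 2
∇φ at (-3, 2, -3) = (0, -16, -6)
∇φ · n = (0)(-2) + (-16)(1) + (-6)(-2) = -4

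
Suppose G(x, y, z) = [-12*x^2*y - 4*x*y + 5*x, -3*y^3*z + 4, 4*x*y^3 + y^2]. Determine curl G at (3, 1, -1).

(∇×G)₁ = ∂G₃/∂y − ∂G₂/∂z = 12*x*y^2 + 3*y^3 + 2*y
(∇×G)₂ = ∂G₁/∂z − ∂G₃/∂x = -4*y^3
(∇×G)₃ = ∂G₂/∂x − ∂G₁/∂y = 12*x^2 + 4*x
∇×G = (12*x*y^2 + 3*y^3 + 2*y, -4*y^3, 12*x^2 + 4*x)
At (3, 1, -1): (41, -4, 120).

(41, -4, 120)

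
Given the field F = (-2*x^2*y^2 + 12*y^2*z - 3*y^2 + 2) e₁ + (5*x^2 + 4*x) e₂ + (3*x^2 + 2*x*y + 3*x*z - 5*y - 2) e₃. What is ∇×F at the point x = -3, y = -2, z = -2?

(∇×F)₁ = ∂F₃/∂y − ∂F₂/∂z = 2*x - 5
(∇×F)₂ = ∂F₁/∂z − ∂F₃/∂x = -6*x + 12*y^2 - 2*y - 3*z
(∇×F)₃ = ∂F₂/∂x − ∂F₁/∂y = 4*x^2*y + 10*x - 24*y*z + 6*y + 4
∇×F = (2*x - 5, -6*x + 12*y^2 - 2*y - 3*z, 4*x^2*y + 10*x - 24*y*z + 6*y + 4)
At (-3, -2, -2): (-11, 76, -206).

(-11, 76, -206)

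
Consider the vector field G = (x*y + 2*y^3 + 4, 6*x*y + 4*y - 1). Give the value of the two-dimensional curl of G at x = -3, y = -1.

∂G₂/∂x = 6*y
∂G₁/∂y = x + 6*y^2
Scalar curl = -x - 6*y^2 + 6*y
At (-3, -1): -9.

-9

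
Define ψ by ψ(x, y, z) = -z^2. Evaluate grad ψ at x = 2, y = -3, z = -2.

∂ψ/∂x = 0
∂ψ/∂y = 0
∂ψ/∂z = -2*z
∇ψ = (0, 0, -2*z)
At (2, -3, -2): (0, 0, 4).

(0, 0, 4)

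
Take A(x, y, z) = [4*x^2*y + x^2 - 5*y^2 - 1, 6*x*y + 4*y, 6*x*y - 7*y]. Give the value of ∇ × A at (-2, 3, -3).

(-19, -18, 32)

(∇×A)₁ = ∂A₃/∂y − ∂A₂/∂z = 6*x - 7
(∇×A)₂ = ∂A₁/∂z − ∂A₃/∂x = -6*y
(∇×A)₃ = ∂A₂/∂x − ∂A₁/∂y = -4*x^2 + 16*y
∇×A = (6*x - 7, -6*y, -4*x^2 + 16*y)
At (-2, 3, -3): (-19, -18, 32).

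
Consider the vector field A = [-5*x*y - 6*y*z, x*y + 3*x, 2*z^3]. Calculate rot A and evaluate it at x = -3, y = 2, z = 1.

(0, -12, -4)

(∇×A)₁ = ∂A₃/∂y − ∂A₂/∂z = 0
(∇×A)₂ = ∂A₁/∂z − ∂A₃/∂x = -6*y
(∇×A)₃ = ∂A₂/∂x − ∂A₁/∂y = 5*x + y + 6*z + 3
∇×A = (0, -6*y, 5*x + y + 6*z + 3)
At (-3, 2, 1): (0, -12, -4).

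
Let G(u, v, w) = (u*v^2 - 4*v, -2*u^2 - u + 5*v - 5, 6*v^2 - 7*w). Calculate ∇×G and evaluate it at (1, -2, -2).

(∇×G)₁ = ∂G₃/∂v − ∂G₂/∂w = 12*v
(∇×G)₂ = ∂G₁/∂w − ∂G₃/∂u = 0
(∇×G)₃ = ∂G₂/∂u − ∂G₁/∂v = -2*u*v - 4*u + 3
∇×G = (12*v, 0, -2*u*v - 4*u + 3)
At (1, -2, -2): (-24, 0, 3).

(-24, 0, 3)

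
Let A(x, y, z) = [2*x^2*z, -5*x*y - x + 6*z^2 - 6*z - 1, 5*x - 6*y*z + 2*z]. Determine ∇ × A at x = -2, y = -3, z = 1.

(-12, 3, 14)

(∇×A)₁ = ∂A₃/∂y − ∂A₂/∂z = -18*z + 6
(∇×A)₂ = ∂A₁/∂z − ∂A₃/∂x = 2*x^2 - 5
(∇×A)₃ = ∂A₂/∂x − ∂A₁/∂y = -5*y - 1
∇×A = (-18*z + 6, 2*x^2 - 5, -5*y - 1)
At (-2, -3, 1): (-12, 3, 14).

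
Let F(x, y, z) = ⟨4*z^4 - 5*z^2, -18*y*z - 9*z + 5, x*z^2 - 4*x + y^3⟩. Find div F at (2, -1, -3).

∂F₁/∂x = 0
∂F₂/∂y = -18*z
∂F₃/∂z = 2*x*z
∇·F = 2*x*z - 18*z
At (2, -1, -3): 42.

42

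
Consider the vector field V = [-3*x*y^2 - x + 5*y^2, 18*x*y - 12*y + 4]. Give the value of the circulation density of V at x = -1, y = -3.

-6

∂V₂/∂x = 18*y
∂V₁/∂y = -6*x*y + 10*y
Scalar curl = 6*x*y + 8*y
At (-1, -3): -6.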